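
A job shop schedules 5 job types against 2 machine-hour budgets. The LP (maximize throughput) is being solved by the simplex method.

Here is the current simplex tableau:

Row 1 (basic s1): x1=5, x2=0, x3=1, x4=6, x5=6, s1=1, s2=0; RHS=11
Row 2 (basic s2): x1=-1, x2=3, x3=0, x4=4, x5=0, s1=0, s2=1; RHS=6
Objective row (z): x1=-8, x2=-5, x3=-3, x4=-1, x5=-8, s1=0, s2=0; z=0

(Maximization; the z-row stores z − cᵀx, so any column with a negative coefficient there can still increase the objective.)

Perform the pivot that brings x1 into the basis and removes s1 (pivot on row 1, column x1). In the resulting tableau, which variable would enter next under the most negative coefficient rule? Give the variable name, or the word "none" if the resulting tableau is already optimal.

x2

Pivot element 5. New z-row = old z-row − (-8)·(row 1/5).
Updated z-row coefficients: x1: 0, x2: -5, x3: -7/5, x4: 43/5, x5: 8/5, s1: 8/5, s2: 0.
The most negative is -5 in column x2, so x2 would enter next.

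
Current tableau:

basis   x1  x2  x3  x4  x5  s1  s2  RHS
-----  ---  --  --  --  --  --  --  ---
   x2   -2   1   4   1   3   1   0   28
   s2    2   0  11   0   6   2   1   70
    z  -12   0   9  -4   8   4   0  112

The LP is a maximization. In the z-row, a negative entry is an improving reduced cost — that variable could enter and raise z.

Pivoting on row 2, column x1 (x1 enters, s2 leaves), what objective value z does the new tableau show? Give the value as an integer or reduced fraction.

532

Minimum ratio for x1: 70/2 = 35.
z changes by −(z-row coeff of x1)·ratio = −(-12)·35 = 420.
New z = 112 + 420 = 532.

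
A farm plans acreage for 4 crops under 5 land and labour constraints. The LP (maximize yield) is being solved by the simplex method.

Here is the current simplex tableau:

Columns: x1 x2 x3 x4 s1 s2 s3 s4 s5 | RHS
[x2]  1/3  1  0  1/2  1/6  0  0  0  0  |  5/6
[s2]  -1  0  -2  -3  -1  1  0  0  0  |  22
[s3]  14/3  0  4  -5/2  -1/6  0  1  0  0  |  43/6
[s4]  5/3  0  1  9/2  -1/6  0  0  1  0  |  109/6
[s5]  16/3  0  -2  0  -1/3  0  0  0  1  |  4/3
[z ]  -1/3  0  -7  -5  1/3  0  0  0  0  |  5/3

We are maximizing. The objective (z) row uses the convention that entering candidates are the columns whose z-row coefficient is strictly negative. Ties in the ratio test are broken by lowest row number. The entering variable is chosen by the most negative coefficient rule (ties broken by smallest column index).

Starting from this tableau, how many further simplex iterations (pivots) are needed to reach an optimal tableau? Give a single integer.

2

pivot: x3 in, s3 out → z = 341/24
pivot: x4 in, x2 out → z = 179/6
No improving column remains; optimal.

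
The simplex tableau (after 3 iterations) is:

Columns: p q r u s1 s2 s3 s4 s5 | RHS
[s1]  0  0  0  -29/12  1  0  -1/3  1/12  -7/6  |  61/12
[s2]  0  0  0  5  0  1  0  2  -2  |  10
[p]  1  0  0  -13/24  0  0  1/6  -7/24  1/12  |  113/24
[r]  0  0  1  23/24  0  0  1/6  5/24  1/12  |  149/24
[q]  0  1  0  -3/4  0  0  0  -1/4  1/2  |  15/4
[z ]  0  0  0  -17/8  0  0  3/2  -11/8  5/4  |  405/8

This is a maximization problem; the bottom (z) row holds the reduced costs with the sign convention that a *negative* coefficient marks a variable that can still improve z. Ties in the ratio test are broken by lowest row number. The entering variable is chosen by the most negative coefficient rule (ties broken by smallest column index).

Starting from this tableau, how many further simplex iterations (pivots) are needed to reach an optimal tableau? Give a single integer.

pivot: u in, s2 out → z = 439/8
pivot: s4 in, u out → z = 115/2
pivot: s5 in, r out → z = 418/7
No improving column remains; optimal.

3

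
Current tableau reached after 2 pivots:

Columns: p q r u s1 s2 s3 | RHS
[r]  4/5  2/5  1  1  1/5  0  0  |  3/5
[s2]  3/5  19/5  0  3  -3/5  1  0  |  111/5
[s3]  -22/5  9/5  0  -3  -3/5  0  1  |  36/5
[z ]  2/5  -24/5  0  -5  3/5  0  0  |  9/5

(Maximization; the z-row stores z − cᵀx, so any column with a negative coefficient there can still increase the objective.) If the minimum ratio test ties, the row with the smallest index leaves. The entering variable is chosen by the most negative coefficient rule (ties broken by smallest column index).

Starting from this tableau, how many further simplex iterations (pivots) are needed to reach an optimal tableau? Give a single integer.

2

pivot: u in, r out → z = 24/5
pivot: q in, u out → z = 9
No improving column remains; optimal.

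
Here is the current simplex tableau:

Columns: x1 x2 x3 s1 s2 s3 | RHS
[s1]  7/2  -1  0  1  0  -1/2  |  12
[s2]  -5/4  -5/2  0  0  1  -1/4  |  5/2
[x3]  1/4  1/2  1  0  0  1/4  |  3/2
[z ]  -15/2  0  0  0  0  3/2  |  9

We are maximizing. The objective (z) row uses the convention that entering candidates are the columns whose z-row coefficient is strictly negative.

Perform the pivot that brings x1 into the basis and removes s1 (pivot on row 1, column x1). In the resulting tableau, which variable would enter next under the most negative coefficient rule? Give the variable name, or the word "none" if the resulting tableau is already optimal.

x2

Pivot element 7/2. New z-row = old z-row − (-15/2)·(row 1/(7/2)).
Updated z-row coefficients: x1: 0, x2: -15/7, x3: 0, s1: 15/7, s2: 0, s3: 3/7.
The most negative is -15/7 in column x2, so x2 would enter next.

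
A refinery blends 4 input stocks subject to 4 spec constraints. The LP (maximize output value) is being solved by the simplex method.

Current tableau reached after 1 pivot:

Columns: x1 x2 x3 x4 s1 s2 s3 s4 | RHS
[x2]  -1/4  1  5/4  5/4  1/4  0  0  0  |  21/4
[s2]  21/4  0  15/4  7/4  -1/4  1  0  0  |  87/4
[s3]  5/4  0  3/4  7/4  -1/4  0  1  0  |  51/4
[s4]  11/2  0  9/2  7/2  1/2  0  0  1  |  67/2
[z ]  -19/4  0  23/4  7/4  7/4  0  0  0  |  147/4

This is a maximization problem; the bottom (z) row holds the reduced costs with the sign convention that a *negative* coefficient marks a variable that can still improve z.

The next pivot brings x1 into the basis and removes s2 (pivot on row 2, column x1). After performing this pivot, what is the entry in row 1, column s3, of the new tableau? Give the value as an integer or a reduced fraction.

Pivot element is row 2, column x1: 21/4.
Normalize row 2: new (row 2, s3) = 0/(21/4) = 0.
row 1 ← row 1 − (-1/4)·(new row 2): 0 − (-1/4)·0 = 0.

0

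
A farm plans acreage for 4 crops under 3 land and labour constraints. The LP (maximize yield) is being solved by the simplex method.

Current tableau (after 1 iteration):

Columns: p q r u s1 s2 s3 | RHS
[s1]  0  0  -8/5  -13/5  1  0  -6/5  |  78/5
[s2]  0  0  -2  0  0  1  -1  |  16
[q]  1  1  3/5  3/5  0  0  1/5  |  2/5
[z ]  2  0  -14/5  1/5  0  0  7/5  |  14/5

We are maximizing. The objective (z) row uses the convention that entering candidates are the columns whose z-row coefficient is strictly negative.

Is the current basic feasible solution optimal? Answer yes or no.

no

Column r has objective-row coefficient -14/5, which is negative; an improving pivot exists, so not yet optimal.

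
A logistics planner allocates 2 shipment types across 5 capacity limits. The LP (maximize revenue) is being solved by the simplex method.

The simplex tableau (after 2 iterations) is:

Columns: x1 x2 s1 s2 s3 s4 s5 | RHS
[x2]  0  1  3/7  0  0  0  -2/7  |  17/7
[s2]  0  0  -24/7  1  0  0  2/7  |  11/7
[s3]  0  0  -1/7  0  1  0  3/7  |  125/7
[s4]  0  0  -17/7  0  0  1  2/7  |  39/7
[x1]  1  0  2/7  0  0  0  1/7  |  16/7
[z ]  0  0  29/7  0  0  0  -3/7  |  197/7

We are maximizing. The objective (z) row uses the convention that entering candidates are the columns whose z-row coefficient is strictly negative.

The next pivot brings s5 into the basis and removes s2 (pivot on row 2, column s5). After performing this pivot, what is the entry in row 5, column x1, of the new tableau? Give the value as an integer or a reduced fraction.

Pivot element is row 2, column s5: 2/7.
Normalize row 2: new (row 2, x1) = 0/(2/7) = 0.
row 5 ← row 5 − (1/7)·(new row 2): 1 − (1/7)·0 = 1.

1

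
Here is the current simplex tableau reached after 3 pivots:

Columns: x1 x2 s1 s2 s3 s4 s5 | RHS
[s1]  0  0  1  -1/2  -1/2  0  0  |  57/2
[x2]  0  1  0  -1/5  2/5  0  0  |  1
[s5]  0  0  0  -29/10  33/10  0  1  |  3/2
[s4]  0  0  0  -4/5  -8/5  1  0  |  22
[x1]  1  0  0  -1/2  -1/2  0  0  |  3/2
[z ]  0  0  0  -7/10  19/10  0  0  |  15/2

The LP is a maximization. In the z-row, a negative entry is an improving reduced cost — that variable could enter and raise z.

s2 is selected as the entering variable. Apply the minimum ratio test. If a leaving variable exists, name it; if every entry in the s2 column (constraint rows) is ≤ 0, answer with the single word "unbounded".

unbounded

s2-column entries: row 1: -1/2, row 2: -1/5, row 3: -29/10, row 4: -4/5, row 5: -1/2. All ≤ 0, so s2 can increase without bound; the LP is unbounded in this direction.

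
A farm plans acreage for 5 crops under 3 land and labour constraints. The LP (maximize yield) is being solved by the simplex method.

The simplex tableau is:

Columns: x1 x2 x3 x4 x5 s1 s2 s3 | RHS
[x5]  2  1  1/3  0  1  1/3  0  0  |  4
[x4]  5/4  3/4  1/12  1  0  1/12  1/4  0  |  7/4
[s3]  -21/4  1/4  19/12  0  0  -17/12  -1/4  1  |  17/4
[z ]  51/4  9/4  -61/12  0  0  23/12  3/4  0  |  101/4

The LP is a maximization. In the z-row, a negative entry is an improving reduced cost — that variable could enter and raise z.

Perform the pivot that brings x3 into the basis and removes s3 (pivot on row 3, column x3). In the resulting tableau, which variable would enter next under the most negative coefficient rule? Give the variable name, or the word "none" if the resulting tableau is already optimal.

x1

Pivot element 19/12. New z-row = old z-row − (-61/12)·(row 3/(19/12)).
Updated z-row coefficients: x1: -78/19, x2: 58/19, x3: 0, x4: 0, x5: 0, s1: -50/19, s2: -1/19, s3: 61/19.
The most negative is -78/19 in column x1, so x1 would enter next.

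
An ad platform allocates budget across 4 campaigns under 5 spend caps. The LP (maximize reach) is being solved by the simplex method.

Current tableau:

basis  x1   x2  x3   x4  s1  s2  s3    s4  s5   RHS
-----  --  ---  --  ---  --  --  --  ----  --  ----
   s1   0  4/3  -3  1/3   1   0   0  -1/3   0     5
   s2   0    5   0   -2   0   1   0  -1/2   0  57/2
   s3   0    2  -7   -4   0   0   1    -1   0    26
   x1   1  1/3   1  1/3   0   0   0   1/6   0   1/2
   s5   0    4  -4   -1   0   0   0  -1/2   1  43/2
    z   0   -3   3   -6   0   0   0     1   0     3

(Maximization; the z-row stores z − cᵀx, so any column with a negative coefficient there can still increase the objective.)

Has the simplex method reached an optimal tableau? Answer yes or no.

no

Column x2 has objective-row coefficient -3, which is negative; an improving pivot exists, so not yet optimal.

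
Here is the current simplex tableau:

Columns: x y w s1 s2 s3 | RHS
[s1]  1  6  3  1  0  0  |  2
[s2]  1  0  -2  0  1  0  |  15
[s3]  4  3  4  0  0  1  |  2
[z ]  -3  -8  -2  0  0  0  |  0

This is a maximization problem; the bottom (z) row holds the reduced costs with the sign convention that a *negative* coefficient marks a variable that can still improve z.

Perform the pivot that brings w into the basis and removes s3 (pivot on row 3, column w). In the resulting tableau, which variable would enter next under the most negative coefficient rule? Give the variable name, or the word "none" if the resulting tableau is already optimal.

y

Pivot element 4. New z-row = old z-row − (-2)·(row 3/4).
Updated z-row coefficients: x: -1, y: -13/2, w: 0, s1: 0, s2: 0, s3: 1/2.
The most negative is -13/2 in column y, so y would enter next.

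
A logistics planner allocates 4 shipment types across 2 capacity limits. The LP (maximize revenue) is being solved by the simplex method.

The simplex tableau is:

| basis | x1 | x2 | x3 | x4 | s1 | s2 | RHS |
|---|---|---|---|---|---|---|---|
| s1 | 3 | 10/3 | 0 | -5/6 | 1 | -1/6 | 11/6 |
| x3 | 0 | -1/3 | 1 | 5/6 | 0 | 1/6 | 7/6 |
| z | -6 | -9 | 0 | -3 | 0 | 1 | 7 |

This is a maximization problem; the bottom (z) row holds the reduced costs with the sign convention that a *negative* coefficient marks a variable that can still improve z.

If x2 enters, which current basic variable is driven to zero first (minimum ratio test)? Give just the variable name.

Ratios: row 1 (s1): (11/6)/(10/3) = 11/20; row 2 (x3): entry -1/3 ≤ 0, skip.
Minimum ratio 11/20 is in the s1 row, so s1 leaves.

s1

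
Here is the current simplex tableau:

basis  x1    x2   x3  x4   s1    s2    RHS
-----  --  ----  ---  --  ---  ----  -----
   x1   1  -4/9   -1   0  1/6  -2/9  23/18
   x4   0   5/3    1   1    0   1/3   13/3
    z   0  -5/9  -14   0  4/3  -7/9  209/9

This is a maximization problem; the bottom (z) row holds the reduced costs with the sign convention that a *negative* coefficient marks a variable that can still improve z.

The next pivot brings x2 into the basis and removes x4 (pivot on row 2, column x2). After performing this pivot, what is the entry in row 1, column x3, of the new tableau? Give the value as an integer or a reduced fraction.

-11/15

Pivot element is row 2, column x2: 5/3.
Normalize row 2: new (row 2, x3) = 1/(5/3) = 3/5.
row 1 ← row 1 − (-4/9)·(new row 2): -1 − (-4/9)·(3/5) = -11/15.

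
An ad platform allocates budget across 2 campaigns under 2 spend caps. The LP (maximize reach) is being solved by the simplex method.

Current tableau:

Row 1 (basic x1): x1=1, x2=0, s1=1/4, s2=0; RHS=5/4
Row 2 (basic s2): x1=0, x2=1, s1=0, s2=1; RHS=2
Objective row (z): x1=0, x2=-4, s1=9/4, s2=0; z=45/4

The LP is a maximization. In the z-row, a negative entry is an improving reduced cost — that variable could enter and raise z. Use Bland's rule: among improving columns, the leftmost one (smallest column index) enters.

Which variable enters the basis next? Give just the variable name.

x2

Objective-row coefficients: x1: 0, x2: -4, s1: 9/4, s2: 0.
Improving columns: x2. Bland's rule picks the smallest column index → x2.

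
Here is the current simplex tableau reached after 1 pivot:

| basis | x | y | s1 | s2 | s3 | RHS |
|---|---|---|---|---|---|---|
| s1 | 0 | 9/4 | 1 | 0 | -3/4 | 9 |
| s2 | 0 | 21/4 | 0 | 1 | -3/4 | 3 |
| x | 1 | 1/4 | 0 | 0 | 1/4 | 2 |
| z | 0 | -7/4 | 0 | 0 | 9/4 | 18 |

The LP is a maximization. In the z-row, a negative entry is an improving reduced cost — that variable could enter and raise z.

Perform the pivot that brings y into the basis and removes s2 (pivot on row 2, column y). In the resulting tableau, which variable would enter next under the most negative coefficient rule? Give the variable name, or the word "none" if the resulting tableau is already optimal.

Pivot element 21/4. New z-row = old z-row − (-7/4)·(row 2/(21/4)).
Updated z-row coefficients: x: 0, y: 0, s1: 0, s2: 1/3, s3: 2.
No coefficient is strictly negative; the tableau after this pivot is optimal.

none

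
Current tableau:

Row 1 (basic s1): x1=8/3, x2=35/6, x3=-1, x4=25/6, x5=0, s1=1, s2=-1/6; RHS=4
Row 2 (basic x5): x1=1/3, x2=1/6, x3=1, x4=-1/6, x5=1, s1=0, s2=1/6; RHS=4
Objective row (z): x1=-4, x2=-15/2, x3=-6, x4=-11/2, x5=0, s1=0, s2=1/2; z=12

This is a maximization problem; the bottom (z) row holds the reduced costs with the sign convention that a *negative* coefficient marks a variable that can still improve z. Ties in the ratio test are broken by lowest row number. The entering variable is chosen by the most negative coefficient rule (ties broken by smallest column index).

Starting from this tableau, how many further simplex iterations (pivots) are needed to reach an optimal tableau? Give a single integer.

pivot: x2 in, s1 out → z = 120/7
pivot: x3 in, x5 out → z = 134/3
pivot: x4 in, x2 out → z = 49
No improving column remains; optimal.

3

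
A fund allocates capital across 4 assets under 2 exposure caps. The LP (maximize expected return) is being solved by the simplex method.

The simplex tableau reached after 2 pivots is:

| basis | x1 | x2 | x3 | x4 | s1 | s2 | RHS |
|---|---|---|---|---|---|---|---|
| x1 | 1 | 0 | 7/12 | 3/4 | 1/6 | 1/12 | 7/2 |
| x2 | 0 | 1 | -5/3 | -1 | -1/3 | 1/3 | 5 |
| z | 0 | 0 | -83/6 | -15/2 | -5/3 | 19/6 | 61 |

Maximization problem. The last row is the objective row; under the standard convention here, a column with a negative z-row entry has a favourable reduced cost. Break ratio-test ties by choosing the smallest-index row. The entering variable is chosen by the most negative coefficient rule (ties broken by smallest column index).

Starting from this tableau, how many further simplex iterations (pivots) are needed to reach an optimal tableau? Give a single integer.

1

pivot: x3 in, x1 out → z = 144
No improving column remains; optimal.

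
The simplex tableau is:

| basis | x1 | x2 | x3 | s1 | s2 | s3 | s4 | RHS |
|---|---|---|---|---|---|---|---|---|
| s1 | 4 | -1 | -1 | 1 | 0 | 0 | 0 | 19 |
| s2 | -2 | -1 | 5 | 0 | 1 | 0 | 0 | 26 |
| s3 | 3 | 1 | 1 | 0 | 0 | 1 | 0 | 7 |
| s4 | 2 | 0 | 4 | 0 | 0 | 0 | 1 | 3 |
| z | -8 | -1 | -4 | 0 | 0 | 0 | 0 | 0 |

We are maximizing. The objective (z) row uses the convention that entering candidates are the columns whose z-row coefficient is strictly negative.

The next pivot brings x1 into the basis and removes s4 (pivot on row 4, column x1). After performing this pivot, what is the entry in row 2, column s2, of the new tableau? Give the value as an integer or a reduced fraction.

1

Pivot element is row 4, column x1: 2.
Normalize row 4: new (row 4, s2) = 0/2 = 0.
row 2 ← row 2 − (-2)·(new row 4): 1 − (-2)·0 = 1.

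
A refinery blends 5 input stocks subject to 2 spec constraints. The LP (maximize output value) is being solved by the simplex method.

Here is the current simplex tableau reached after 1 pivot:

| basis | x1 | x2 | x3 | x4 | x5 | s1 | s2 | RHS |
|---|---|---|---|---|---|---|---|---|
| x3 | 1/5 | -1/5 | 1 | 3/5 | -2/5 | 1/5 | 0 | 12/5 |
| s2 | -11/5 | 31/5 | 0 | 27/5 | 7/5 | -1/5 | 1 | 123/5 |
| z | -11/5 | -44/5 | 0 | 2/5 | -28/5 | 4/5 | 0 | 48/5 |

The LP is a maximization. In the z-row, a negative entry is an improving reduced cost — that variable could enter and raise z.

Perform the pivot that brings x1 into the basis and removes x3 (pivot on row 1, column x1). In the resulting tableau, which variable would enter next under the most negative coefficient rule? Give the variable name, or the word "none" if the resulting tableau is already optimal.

Pivot element 1/5. New z-row = old z-row − (-11/5)·(row 1/(1/5)).
Updated z-row coefficients: x1: 0, x2: -11, x3: 11, x4: 7, x5: -10, s1: 3, s2: 0.
The most negative is -11 in column x2, so x2 would enter next.

x2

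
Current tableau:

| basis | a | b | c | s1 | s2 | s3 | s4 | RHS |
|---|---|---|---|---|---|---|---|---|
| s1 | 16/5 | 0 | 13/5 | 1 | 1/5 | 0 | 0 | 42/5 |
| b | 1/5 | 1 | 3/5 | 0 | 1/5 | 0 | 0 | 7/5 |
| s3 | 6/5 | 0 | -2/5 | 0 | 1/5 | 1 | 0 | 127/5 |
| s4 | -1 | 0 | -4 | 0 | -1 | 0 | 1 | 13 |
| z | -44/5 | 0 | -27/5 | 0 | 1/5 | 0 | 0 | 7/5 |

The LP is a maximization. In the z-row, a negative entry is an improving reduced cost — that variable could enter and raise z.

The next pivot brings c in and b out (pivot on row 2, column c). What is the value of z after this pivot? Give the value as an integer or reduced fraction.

14

Minimum ratio for c: (7/5)/(3/5) = 7/3.
z changes by −(z-row coeff of c)·ratio = −(-27/5)·(7/3) = 63/5.
New z = 7/5 + (63/5) = 14.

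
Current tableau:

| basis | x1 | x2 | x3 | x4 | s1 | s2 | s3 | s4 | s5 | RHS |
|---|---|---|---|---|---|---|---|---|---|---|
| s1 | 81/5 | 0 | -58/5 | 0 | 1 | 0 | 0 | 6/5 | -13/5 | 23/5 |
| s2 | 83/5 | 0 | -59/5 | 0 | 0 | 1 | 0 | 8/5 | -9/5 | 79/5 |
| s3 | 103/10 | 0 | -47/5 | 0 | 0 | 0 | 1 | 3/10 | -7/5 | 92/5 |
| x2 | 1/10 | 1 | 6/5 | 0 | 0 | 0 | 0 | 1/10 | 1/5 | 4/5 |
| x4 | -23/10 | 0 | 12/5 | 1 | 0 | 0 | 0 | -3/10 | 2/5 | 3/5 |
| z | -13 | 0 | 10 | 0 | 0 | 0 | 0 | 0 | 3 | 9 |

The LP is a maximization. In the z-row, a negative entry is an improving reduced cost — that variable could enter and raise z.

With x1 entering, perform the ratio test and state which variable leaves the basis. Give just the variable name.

Ratios: row 1 (s1): (23/5)/(81/5) = 23/81; row 2 (s2): (79/5)/(83/5) = 79/83; row 3 (s3): (92/5)/(103/10) = 184/103; row 4 (x2): (4/5)/(1/10) = 8; row 5 (x4): entry -23/10 ≤ 0, skip.
Minimum ratio 23/81 is in the s1 row, so s1 leaves.

s1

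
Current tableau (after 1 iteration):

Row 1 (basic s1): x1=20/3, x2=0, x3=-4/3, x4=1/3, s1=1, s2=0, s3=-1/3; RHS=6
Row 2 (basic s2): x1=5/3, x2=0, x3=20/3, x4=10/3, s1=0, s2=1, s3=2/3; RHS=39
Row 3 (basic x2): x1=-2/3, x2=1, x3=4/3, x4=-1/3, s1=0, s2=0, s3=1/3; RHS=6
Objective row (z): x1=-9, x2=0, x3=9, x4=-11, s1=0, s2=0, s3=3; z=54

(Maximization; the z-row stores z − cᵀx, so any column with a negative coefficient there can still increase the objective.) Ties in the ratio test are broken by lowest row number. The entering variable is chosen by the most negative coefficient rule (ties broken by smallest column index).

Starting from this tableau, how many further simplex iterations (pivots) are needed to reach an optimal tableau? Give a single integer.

pivot: x4 in, s2 out → z = 1827/10
pivot: x1 in, s1 out → z = 11949/65
No improving column remains; optimal.

2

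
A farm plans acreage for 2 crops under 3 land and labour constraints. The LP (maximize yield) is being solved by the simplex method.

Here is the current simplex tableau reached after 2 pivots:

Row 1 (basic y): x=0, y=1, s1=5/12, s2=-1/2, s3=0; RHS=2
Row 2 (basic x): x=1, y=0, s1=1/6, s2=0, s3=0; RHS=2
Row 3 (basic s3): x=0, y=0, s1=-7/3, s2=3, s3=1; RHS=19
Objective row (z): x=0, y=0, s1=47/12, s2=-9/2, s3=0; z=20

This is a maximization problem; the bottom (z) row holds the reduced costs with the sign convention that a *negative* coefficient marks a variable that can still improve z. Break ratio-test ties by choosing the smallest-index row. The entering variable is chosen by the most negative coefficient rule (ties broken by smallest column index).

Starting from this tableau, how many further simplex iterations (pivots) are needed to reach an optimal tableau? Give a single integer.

1

pivot: s2 in, s3 out → z = 97/2
No improving column remains; optimal.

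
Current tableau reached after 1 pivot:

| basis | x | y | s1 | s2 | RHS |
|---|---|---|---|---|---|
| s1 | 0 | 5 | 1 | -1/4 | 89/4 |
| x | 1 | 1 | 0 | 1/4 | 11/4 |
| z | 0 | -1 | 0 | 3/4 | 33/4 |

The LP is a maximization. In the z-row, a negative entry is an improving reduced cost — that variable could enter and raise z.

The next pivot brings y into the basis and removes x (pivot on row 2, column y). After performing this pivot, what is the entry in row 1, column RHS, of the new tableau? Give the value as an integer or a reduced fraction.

Pivot element is row 2, column y: 1.
Normalize row 2: new (row 2, RHS) = (11/4)/1 = 11/4.
row 1 ← row 1 − 5·(new row 2): 89/4 − 5·(11/4) = 17/2.

17/2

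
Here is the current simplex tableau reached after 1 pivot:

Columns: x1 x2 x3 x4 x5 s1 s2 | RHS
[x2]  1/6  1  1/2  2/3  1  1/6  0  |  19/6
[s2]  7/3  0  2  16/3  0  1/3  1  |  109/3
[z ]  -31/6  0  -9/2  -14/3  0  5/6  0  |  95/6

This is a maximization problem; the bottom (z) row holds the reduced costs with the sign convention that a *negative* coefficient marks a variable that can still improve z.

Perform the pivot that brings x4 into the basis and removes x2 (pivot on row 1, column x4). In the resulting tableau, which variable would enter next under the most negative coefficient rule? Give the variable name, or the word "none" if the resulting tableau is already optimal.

Pivot element 2/3. New z-row = old z-row − (-14/3)·(row 1/(2/3)).
Updated z-row coefficients: x1: -4, x2: 7, x3: -1, x4: 0, x5: 7, s1: 2, s2: 0.
The most negative is -4 in column x1, so x1 would enter next.

x1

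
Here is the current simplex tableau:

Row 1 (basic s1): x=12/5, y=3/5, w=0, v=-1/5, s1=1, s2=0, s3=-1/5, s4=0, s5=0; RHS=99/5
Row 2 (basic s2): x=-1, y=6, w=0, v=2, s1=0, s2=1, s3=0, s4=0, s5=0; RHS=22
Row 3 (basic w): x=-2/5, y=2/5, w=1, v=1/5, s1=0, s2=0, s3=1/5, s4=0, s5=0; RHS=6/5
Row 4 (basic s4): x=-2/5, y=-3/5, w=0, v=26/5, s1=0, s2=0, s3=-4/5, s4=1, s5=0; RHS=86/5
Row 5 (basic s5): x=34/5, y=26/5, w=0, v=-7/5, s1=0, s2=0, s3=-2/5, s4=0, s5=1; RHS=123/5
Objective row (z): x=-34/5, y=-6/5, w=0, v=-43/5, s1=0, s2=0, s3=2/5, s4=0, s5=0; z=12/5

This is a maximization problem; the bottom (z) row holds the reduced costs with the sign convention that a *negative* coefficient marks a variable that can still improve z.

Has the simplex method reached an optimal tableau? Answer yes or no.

Column x has objective-row coefficient -34/5, which is negative; an improving pivot exists, so not yet optimal.

no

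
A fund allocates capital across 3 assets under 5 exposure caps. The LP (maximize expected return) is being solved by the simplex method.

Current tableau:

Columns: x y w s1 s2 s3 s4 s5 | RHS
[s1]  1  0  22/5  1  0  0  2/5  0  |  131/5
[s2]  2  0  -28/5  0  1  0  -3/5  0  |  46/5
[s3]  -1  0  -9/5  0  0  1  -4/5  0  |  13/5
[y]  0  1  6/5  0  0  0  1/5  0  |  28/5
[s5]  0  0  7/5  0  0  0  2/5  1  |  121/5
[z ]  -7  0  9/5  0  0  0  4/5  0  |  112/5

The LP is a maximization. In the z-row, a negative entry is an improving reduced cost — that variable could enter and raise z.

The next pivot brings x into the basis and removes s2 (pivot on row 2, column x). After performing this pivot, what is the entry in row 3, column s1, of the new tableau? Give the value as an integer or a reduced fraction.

0

Pivot element is row 2, column x: 2.
Normalize row 2: new (row 2, s1) = 0/2 = 0.
row 3 ← row 3 − (-1)·(new row 2): 0 − (-1)·0 = 0.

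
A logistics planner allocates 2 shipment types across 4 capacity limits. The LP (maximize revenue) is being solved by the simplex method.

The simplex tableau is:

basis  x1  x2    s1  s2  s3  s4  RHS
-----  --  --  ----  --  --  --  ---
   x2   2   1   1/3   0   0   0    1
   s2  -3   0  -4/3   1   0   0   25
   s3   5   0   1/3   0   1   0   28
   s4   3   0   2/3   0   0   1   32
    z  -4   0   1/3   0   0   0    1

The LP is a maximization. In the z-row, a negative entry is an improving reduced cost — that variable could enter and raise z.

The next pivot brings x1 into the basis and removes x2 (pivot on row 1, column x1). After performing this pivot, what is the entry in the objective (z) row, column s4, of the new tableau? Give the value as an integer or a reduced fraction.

0

Pivot element is row 1, column x1: 2.
Normalize row 1: new (row 1, s4) = 0/2 = 0.
z-row ← z-row − (-4)·(new row 1): 0 − (-4)·0 = 0.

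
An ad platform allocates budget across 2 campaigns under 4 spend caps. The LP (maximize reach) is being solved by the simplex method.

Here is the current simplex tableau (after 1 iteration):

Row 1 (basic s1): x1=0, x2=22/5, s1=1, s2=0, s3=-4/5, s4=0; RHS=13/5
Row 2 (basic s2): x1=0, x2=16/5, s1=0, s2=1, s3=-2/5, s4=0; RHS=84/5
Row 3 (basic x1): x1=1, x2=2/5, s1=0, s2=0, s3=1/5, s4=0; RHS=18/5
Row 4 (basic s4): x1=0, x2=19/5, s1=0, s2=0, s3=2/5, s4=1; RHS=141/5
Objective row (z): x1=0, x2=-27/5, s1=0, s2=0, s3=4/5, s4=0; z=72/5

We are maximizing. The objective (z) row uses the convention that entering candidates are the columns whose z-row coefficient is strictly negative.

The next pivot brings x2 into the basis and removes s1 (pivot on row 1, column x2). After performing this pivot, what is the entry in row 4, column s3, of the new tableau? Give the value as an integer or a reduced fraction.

Pivot element is row 1, column x2: 22/5.
Normalize row 1: new (row 1, s3) = (-4/5)/(22/5) = -2/11.
row 4 ← row 4 − (19/5)·(new row 1): 2/5 − (19/5)·(-2/11) = 12/11.

12/11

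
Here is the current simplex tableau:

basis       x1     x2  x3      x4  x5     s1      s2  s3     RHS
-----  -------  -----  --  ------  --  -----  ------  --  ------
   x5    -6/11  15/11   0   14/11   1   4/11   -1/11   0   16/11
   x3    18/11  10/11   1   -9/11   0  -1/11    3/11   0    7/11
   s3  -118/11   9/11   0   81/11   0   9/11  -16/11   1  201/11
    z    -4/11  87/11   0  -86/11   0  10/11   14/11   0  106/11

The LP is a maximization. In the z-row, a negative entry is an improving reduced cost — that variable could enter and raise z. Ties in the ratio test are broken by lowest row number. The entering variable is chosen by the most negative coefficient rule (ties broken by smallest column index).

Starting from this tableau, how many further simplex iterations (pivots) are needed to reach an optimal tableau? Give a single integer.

2

pivot: x4 in, x5 out → z = 130/7
pivot: x1 in, x3 out → z = 208/9
No improving column remains; optimal.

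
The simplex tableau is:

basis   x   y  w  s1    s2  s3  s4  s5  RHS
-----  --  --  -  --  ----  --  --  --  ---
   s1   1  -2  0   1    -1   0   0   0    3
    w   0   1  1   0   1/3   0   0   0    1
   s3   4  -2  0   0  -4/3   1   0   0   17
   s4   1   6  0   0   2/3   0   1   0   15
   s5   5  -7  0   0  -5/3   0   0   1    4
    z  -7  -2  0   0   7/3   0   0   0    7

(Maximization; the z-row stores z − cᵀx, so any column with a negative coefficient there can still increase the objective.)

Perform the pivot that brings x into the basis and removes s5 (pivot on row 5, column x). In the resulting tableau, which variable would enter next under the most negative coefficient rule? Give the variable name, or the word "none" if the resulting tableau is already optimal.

y

Pivot element 5. New z-row = old z-row − (-7)·(row 5/5).
Updated z-row coefficients: x: 0, y: -59/5, w: 0, s1: 0, s2: 0, s3: 0, s4: 0, s5: 7/5.
The most negative is -59/5 in column y, so y would enter next.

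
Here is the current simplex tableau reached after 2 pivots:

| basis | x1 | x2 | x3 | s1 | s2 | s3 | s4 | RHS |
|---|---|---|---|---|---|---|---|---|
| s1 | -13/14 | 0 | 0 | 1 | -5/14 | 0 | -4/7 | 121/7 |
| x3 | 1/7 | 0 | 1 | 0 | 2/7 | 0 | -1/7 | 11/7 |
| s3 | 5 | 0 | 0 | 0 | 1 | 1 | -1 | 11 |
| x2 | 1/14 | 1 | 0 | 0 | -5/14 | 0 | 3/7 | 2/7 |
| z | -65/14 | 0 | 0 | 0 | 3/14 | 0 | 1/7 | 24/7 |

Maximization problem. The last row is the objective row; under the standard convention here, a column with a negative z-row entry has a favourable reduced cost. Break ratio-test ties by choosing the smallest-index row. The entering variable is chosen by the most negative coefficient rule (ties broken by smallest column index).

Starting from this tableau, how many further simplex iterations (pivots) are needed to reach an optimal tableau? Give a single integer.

pivot: x1 in, s3 out → z = 191/14
pivot: s4 in, x2 out → z = 430/31
No improving column remains; optimal.

2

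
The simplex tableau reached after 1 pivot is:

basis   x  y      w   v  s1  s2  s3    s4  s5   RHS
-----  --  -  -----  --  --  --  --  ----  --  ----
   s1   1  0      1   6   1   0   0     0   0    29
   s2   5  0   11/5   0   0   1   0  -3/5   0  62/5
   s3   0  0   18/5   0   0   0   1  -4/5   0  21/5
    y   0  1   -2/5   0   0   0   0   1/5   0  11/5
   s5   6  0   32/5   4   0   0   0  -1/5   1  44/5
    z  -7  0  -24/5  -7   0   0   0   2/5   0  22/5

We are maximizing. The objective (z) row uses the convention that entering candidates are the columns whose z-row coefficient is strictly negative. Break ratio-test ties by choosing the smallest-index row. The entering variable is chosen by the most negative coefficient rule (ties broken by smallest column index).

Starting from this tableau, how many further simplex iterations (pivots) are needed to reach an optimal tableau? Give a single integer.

pivot: x in, s5 out → z = 44/3
pivot: v in, x out → z = 99/5
No improving column remains; optimal.

2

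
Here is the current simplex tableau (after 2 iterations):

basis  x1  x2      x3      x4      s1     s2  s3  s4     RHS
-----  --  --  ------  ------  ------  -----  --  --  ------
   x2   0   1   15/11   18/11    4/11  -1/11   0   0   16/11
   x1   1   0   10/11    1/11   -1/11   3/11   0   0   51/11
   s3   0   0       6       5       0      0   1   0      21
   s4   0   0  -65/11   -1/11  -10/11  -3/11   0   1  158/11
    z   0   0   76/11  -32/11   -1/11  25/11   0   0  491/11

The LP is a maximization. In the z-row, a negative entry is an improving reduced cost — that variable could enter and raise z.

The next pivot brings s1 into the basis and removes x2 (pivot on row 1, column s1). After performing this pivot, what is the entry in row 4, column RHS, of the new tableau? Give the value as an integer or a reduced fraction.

18

Pivot element is row 1, column s1: 4/11.
Normalize row 1: new (row 1, RHS) = (16/11)/(4/11) = 4.
row 4 ← row 4 − (-10/11)·(new row 1): 158/11 − (-10/11)·4 = 18.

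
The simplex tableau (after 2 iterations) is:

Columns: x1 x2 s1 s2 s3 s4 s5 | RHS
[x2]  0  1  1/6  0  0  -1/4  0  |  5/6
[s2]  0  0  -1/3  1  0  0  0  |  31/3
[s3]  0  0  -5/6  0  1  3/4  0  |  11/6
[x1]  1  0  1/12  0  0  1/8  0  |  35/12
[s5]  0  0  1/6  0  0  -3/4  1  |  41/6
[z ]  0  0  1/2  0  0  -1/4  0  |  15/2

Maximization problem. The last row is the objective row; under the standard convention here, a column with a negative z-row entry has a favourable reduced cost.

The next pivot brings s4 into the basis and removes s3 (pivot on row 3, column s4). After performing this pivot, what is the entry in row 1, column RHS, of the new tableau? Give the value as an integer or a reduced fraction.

Pivot element is row 3, column s4: 3/4.
Normalize row 3: new (row 3, RHS) = (11/6)/(3/4) = 22/9.
row 1 ← row 1 − (-1/4)·(new row 3): 5/6 − (-1/4)·(22/9) = 13/9.

13/9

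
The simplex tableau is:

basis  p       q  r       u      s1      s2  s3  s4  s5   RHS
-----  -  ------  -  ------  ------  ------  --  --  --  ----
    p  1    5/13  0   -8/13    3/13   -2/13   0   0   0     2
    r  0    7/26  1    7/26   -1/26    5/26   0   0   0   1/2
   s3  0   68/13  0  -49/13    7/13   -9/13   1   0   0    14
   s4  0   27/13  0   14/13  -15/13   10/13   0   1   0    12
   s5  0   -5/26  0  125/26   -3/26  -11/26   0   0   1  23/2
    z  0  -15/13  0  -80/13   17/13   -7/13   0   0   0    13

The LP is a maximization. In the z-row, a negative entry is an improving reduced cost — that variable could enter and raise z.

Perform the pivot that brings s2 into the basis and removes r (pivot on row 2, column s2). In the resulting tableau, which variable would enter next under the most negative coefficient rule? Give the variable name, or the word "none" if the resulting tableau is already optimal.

Pivot element 5/26. New z-row = old z-row − (-7/13)·(row 2/(5/26)).
Updated z-row coefficients: p: 0, q: -2/5, r: 14/5, u: -27/5, s1: 6/5, s2: 0, s3: 0, s4: 0, s5: 0.
The most negative is -27/5 in column u, so u would enter next.

u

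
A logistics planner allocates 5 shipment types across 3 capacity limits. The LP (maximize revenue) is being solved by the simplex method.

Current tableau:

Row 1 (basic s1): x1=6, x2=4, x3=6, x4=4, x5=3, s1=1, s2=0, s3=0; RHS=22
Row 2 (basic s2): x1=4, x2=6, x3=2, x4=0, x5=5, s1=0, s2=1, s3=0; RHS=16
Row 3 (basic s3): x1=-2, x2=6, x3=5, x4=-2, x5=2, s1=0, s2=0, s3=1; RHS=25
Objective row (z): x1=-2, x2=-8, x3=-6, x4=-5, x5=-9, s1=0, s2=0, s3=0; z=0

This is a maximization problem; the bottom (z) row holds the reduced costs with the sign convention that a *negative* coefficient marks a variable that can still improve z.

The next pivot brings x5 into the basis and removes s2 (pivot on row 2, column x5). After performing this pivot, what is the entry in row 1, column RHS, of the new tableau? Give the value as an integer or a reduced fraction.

Pivot element is row 2, column x5: 5.
Normalize row 2: new (row 2, RHS) = 16/5 = 16/5.
row 1 ← row 1 − 3·(new row 2): 22 − 3·(16/5) = 62/5.

62/5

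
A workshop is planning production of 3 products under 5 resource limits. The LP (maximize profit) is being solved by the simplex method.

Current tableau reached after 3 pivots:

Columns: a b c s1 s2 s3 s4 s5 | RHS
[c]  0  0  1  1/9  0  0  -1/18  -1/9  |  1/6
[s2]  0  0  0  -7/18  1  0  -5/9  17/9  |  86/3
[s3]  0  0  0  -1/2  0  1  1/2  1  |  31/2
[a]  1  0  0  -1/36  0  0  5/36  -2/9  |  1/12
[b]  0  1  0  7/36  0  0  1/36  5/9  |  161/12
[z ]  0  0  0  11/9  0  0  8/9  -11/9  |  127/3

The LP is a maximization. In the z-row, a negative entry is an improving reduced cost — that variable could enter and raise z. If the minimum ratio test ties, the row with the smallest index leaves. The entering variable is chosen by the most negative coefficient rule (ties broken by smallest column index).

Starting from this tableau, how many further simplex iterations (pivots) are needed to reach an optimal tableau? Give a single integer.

1

pivot: s5 in, s2 out → z = 1035/17
No improving column remains; optimal.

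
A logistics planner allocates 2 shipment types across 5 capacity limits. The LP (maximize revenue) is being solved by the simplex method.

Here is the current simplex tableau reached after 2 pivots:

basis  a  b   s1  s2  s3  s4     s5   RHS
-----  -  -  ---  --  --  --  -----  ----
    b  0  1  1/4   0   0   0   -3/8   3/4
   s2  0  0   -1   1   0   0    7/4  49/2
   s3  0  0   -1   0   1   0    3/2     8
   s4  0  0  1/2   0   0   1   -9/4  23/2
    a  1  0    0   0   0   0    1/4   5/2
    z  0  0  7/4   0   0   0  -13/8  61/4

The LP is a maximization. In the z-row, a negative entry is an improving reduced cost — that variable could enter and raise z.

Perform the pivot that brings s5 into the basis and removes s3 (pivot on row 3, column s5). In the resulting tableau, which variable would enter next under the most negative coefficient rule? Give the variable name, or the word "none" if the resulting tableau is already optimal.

Pivot element 3/2. New z-row = old z-row − (-13/8)·(row 3/(3/2)).
Updated z-row coefficients: a: 0, b: 0, s1: 2/3, s2: 0, s3: 13/12, s4: 0, s5: 0.
No coefficient is strictly negative; the tableau after this pivot is optimal.

none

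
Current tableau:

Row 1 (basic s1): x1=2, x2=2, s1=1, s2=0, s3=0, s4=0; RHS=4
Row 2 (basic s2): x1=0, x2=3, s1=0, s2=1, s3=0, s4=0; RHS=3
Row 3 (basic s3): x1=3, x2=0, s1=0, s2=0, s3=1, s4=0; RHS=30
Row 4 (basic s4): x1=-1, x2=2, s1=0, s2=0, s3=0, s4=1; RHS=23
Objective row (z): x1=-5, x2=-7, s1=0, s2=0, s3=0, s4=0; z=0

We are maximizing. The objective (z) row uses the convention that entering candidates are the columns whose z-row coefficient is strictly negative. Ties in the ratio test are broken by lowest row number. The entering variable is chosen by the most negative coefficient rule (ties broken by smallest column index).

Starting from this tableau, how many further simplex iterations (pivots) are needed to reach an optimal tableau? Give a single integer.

pivot: x2 in, s2 out → z = 7
pivot: x1 in, s1 out → z = 12
No improving column remains; optimal.

2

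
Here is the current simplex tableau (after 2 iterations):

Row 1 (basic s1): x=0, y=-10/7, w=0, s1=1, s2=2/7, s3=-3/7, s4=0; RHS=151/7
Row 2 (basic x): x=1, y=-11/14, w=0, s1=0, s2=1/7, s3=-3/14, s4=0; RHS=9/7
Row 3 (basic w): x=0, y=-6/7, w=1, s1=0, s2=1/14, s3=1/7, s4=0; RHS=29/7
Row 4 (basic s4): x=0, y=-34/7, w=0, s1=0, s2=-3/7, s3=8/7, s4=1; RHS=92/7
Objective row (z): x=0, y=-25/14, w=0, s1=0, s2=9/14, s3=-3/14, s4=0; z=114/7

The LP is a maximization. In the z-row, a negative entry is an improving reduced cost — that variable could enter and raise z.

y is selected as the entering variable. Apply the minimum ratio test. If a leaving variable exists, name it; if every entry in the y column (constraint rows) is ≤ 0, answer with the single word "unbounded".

y-column entries: row 1: -10/7, row 2: -11/14, row 3: -6/7, row 4: -34/7. All ≤ 0, so y can increase without bound; the LP is unbounded in this direction.

unbounded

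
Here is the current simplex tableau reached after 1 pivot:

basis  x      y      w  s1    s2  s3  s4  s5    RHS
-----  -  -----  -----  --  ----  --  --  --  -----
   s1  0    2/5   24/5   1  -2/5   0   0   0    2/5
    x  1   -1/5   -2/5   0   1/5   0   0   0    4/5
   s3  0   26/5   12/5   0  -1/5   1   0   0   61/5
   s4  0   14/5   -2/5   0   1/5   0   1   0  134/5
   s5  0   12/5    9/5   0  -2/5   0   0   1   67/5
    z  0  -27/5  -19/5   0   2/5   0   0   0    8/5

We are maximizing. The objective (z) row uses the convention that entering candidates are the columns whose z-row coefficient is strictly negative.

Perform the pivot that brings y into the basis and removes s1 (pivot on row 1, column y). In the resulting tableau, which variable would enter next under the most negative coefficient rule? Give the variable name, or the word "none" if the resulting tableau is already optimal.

s2

Pivot element 2/5. New z-row = old z-row − (-27/5)·(row 1/(2/5)).
Updated z-row coefficients: x: 0, y: 0, w: 61, s1: 27/2, s2: -5, s3: 0, s4: 0, s5: 0.
The most negative is -5 in column s2, so s2 would enter next.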